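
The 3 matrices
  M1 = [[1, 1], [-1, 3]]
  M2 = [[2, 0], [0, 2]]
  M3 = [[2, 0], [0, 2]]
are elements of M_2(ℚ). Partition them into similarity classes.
2 classes: {M1}, {M2, M3}

Characteristic polynomials: χ_{M1} = (x - 2)^2, χ_{M2} = (x - 2)^2, χ_{M3} = (x - 2)^2.

{M1}: invariant factors (x - 2)^2.

{M2, M3}: invariant factors x - 2, x - 2.

Matrices are similar if and only if their invariant-factor lists agree; the partition into similarity classes is {M1}, {M2, M3}.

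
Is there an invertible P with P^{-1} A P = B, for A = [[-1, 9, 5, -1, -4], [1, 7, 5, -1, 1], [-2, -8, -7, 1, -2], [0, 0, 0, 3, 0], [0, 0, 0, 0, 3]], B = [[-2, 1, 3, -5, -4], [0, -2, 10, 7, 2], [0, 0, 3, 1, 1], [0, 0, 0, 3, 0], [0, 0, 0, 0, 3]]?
Yes.

Two matrices over a field are similar if and only if they have the same invariant factors.

Both A and B have characteristic polynomial (x - 3)^3(x + 2)^2 and minimal polynomial (x - 3)^2(x + 2)^2. Computing further, both have invariant factors x - 3, (x - 3)^2(x + 2)^2. Hence A and B are similar.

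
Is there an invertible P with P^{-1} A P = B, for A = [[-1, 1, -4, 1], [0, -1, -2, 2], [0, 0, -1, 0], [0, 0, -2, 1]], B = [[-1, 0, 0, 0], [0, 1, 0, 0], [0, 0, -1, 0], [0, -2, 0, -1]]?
No.

Both have characteristic polynomial (x - 1)(x + 1)^3, but the minimal polynomial of A is (x - 1)(x + 1)^2 while the minimal polynomial of B is (x - 1)(x + 1). The minimal polynomial is a similarity invariant, so A and B are not similar.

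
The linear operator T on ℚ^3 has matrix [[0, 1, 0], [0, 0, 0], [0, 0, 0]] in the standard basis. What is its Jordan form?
The characteristic polynomial is det(xI - A) = x^3, so the eigenvalues are 0 (algebraic multiplicity 3).

For λ = 0: rank(A) = 1, rank(A^2) = 0. The eigenspace has dimension 3 - 1 = 2, so there are 2 Jordan blocks; the rank sequence gives block sizes [2, 1].

Assembling the blocks gives the Jordan form J above.

J = [[0, 1, 0], [0, 0, 0], [0, 0, 0]]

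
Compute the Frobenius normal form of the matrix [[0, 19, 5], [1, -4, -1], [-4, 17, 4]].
The invariant factors of A (the non-unit diagonal entries of the Smith normal form of xI - A over ℚ[x]) are x^3 + 2x - 5, each dividing the next. The characteristic polynomial is their product, x^3 + 2x - 5.

The rational canonical form is the block-diagonal matrix of companion matrices C(f_i):
R = [[0, 0, 5], [1, 0, -2], [0, 1, 0]].

Note the characteristic polynomial does not split into linear factors over ℚ, so A has no Jordan form over ℚ; the rational canonical form exists over any field.

R = [[0, 0, 5], [1, 0, -2], [0, 1, 0]]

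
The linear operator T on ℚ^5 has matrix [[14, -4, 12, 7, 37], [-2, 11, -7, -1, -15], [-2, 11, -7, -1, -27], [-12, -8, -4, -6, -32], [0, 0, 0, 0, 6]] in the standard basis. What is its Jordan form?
The characteristic polynomial is det(xI - A) = x^2(x - 6)^3, so the eigenvalues are 0 (algebraic multiplicity 2), 6 (algebraic multiplicity 3).

For λ = 0: rank(A) = 4, rank(A^2) = 3. The eigenspace has dimension 5 - 4 = 1, so there is 1 Jordan block; the rank sequence gives block sizes [2].

For λ = 6: rank(A - 6I) = 3, rank((A - 6I)^2) = 2. The eigenspace has dimension 5 - 3 = 2, so there are 2 Jordan blocks; the rank sequence gives block sizes [2, 1].

Assembling the blocks gives the Jordan form J above.

J = [[0, 1, 0, 0, 0], [0, 0, 0, 0, 0], [0, 0, 6, 1, 0], [0, 0, 0, 6, 0], [0, 0, 0, 0, 6]]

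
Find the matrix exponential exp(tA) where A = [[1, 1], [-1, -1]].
A has Jordan form J = [[0, 1], [0, 0]] with A = PJP^{-1}, so e^{tA} = P e^{tJ} P^{-1}.

For a Jordan block J_k(λ), e^{tJ_k(λ)} = e^{λt} · (I + tN + t^2 N^2/2! + ... + t^{k-1} N^{k-1}/(k-1)!) where N is the nilpotent superdiagonal part.

Assembling the blocks and conjugating back gives the entries of e^{tA} as shown above.

e^{tA} = [[t + 1, t], [-t, 1 - t]]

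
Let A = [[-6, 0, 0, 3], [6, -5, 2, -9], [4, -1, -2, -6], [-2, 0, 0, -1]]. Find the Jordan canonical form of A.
The characteristic polynomial is det(xI - A) = (x + 3)^2(x + 4)^2, so the eigenvalues are -4 (algebraic multiplicity 2), -3 (algebraic multiplicity 2).

For λ = -4: rank(A + 4I) = 2. The eigenspace has dimension 4 - 2 = 2, so there are 2 Jordan blocks; the rank sequence gives block sizes [1, 1].

For λ = -3: rank(A + 3I) = 3, rank((A + 3I)^2) = 2. The eigenspace has dimension 4 - 3 = 1, so there is 1 Jordan block; the rank sequence gives block sizes [2].

Assembling the blocks gives the Jordan form J above.

J = [[-4, 0, 0, 0], [0, -4, 0, 0], [0, 0, -3, 1], [0, 0, 0, -3]]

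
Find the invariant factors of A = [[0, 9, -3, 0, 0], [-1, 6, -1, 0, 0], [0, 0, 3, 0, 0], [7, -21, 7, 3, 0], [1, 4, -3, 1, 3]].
The Jordan structure of A has elementary divisors (x - 3)^2, (x - 3)^2, (x - 3). Arranging the block sizes at each eigenvalue in decreasing order and taking row products gives the invariant factors.

Invariant factors (smallest first, each dividing the next): x - 3, (x - 3)^2, (x - 3)^2.

Check: the last factor (x - 3)^2 is the minimal polynomial, and the product (x - 3)^5 is the characteristic polynomial.

x - 3, (x - 3)^2, (x - 3)^2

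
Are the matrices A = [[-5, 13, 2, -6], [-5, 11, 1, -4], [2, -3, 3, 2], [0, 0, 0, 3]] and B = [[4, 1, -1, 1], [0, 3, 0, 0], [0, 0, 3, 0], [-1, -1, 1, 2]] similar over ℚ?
No.

Both have characteristic polynomial (x - 3)^4, but the minimal polynomial of A is (x - 3)^3 while the minimal polynomial of B is (x - 3)^2. The minimal polynomial is a similarity invariant, so A and B are not similar.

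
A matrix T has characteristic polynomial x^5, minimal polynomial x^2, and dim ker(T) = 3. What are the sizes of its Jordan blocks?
λ = 0: algebraic multiplicity 5 (exponent in χ_T), largest block size 2 (exponent in m_T), 3 blocks (geometric multiplicity). These force block sizes [2, 2, 1].

Jordan blocks: (0, 2), (0, 2), (0, 1)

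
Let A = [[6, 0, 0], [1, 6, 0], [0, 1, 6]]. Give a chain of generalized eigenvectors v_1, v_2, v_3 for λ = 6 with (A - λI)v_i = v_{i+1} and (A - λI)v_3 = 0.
We seek v_1 ∈ ker((A - 6I)^3) \ ker((A - 6I)^2), then set v_{i+1} = (A - 6I) v_i.

One such chain is v_1 = [[1, 1, 0]]^T, v_2 = [[0, 1, 1]]^T, v_3 = [[0, 0, 1]]^T. Check: (A - 6I) v_3 = [[0, 0, 0]]^T = 0.

v_1 = [[1, 1, 0]]^T, v_2 = [[0, 1, 1]]^T, v_3 = [[0, 0, 1]]^T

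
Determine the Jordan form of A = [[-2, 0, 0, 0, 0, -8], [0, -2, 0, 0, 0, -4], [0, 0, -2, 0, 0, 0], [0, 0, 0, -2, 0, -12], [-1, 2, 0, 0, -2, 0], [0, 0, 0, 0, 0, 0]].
J = [[-2, 1, 0, 0, 0, 0], [0, -2, 0, 0, 0, 0], [0, 0, -2, 0, 0, 0], [0, 0, 0, -2, 0, 0], [0, 0, 0, 0, -2, 0], [0, 0, 0, 0, 0, 0]]

The characteristic polynomial is det(xI - A) = x(x + 2)^5, so the eigenvalues are -2 (algebraic multiplicity 5), 0 (algebraic multiplicity 1).

For λ = -2: rank(A + 2I) = 2, rank((A + 2I)^2) = 1. The eigenspace has dimension 6 - 2 = 4, so there are 4 Jordan blocks; the rank sequence gives block sizes [2, 1, 1, 1].

For λ = 0: algebraic multiplicity 1 gives one 1×1 block.

Assembling the blocks gives the Jordan form J above.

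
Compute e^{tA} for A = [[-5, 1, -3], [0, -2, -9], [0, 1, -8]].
e^{tA} = [[e^{-5*t}, t*e^{-5*t}, -3*t*e^{-5*t}], [0, (3*t + 1)*e^{-5*t}, -9*t*e^{-5*t}], [0, t*e^{-5*t}, (1 - 3*t)*e^{-5*t}]]

A has Jordan form J = [[-5, 1, 0], [0, -5, 0], [0, 0, -5]] with A = PJP^{-1}, so e^{tA} = P e^{tJ} P^{-1}.

For a Jordan block J_k(λ), e^{tJ_k(λ)} = e^{λt} · (I + tN + t^2 N^2/2! + ... + t^{k-1} N^{k-1}/(k-1)!) where N is the nilpotent superdiagonal part.

Assembling the blocks and conjugating back gives the entries of e^{tA} as shown above.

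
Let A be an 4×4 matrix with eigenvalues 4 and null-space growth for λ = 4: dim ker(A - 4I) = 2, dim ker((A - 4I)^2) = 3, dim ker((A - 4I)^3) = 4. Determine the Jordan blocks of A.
λ = 4: successive nullity increments [2, 1, 1] count blocks of size ≥ k; block sizes are [3, 1].

Jordan blocks: (4, 3), (4, 1)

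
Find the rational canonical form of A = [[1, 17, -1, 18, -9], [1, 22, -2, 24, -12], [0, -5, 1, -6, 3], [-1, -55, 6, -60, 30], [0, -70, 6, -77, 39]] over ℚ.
The invariant factors of A (the non-unit diagonal entries of the Smith normal form of xI - A over ℚ[x]) are x(x - 3)(x^3 - 3), each dividing the next. The characteristic polynomial is their product, x(x - 3)(x^3 - 3).

The rational canonical form is the block-diagonal matrix of companion matrices C(f_i):
R = [[0, 0, 0, 0, 0], [1, 0, 0, 0, -9], [0, 1, 0, 0, 3], [0, 0, 1, 0, 0], [0, 0, 0, 1, 3]].

Note the characteristic polynomial does not split into linear factors over ℚ, so A has no Jordan form over ℚ; the rational canonical form exists over any field.

R = [[0, 0, 0, 0, 0], [1, 0, 0, 0, -9], [0, 1, 0, 0, 3], [0, 0, 1, 0, 0], [0, 0, 0, 1, 3]]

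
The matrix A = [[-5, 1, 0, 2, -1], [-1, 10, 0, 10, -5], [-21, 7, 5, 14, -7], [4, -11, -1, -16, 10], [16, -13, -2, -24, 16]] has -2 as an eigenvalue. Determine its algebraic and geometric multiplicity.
The characteristic polynomial is (x - 5)^2(x - 4)(x + 2)^2, so the factor x + 2 appears with exponent 2: the algebraic multiplicity is 2.

rank(A + 2I) = 4, so the eigenspace has dimension 5 - 4 = 1: the geometric multiplicity is 1.

Since 1 < 2, A is not diagonalizable.

algebraic multiplicity 2, geometric multiplicity 1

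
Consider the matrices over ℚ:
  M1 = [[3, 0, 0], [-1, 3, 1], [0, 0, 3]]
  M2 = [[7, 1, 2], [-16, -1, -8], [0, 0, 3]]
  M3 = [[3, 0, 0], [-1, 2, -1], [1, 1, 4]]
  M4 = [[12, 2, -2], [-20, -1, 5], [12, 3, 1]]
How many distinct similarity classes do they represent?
Characteristic polynomials: χ_{M1} = (x - 3)^3, χ_{M2} = (x - 3)^3, χ_{M3} = (x - 3)^3, χ_{M4} = (x - 4)^3.

{M1, M2, M3}: invariant factors x - 3, (x - 3)^2.

{M4}: invariant factors x - 4, (x - 4)^2.

Matrices are similar if and only if their invariant-factor lists agree; the partition into similarity classes is {M1, M2, M3}, {M4}.

2 classes: {M1, M2, M3}, {M4}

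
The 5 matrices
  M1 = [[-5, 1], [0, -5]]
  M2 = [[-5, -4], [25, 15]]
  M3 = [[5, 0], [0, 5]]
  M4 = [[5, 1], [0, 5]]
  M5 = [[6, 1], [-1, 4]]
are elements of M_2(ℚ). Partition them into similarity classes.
3 classes: {M1}, {M2, M4, M5}, {M3}

Characteristic polynomials: χ_{M1} = (x + 5)^2, χ_{M2} = (x - 5)^2, χ_{M3} = (x - 5)^2, χ_{M4} = (x - 5)^2, χ_{M5} = (x - 5)^2.

{M1}: invariant factors (x + 5)^2.

{M2, M4, M5}: invariant factors (x - 5)^2.

{M3}: invariant factors x - 5, x - 5.

Matrices are similar if and only if their invariant-factor lists agree; the partition into similarity classes is {M1}, {M2, M4, M5}, {M3}.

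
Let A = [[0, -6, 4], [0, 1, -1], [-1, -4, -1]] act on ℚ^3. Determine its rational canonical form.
R = [[0, 0, -2], [1, 0, 1], [0, 1, 0]]

The invariant factors of A (the non-unit diagonal entries of the Smith normal form of xI - A over ℚ[x]) are x^3 - x + 2, each dividing the next. The characteristic polynomial is their product, x^3 - x + 2.

The rational canonical form is the block-diagonal matrix of companion matrices C(f_i):
R = [[0, 0, -2], [1, 0, 1], [0, 1, 0]].

Note the characteristic polynomial does not split into linear factors over ℚ, so A has no Jordan form over ℚ; the rational canonical form exists over any field.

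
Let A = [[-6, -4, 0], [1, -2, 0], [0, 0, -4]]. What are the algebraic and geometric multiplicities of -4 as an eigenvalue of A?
The characteristic polynomial is (x + 4)^3, so the factor x + 4 appears with exponent 3: the algebraic multiplicity is 3.

rank(A + 4I) = 1, so the eigenspace has dimension 3 - 1 = 2: the geometric multiplicity is 2.

Since 2 < 3, A is not diagonalizable.

algebraic multiplicity 3, geometric multiplicity 2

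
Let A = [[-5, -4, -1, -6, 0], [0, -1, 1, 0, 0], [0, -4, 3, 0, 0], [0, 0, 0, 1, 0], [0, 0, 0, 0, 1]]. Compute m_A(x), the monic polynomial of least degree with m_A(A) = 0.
The characteristic polynomial factors as (x - 1)^4(x + 5). The minimal polynomial is ∏(x - λ)^{k_λ} where k_λ is the size of the largest Jordan block at λ.

For λ = -5: rank(A + 5I) = 4, and the largest Jordan block has size 1 (the smallest k with rank((A + 5I)^k) = rank((A + 5I)^(k+1))).
For λ = 1: rank(A - I) = 2, and the largest Jordan block has size 2 (the smallest k with rank((A - I)^k) = rank((A - I)^(k+1))).

So m_A(x) = (x - 1)^2(x + 5).

m_A(x) = (x - 1)^2(x + 5)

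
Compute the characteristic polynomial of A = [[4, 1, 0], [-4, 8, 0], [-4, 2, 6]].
χ_A(x) = (x - 6)^3

xI - A = [[x - 4, -1, 0], [4, x - 8, 0], [4, -2, x - 6]].

Expanding det(xI - A) along the first row:
det(xI - A) = + (x - 4)·det([[x - 8, 0], [-2, x - 6]]) - (-1)·det([[4, 0], [4, x - 6]]) + (0)·det([[4, x - 8], [4, -2]]).

Evaluating gives χ_A(x) = x^3 - 18x^2 + 108x - 216 = (x - 6)^3.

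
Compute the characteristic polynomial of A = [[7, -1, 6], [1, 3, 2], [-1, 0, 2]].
xI - A = [[x - 7, 1, -6], [-1, x - 3, -2], [1, 0, x - 2]].

Expanding det(xI - A) along the first row:
det(xI - A) = + (x - 7)·det([[x - 3, -2], [0, x - 2]]) - (1)·det([[-1, -2], [1, x - 2]]) + (-6)·det([[-1, x - 3], [1, 0]]).

Evaluating gives χ_A(x) = x^3 - 12x^2 + 48x - 64 = (x - 4)^3.

χ_A(x) = (x - 4)^3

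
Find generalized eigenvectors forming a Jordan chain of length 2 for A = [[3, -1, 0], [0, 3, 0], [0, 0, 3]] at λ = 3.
We seek v_1 ∈ ker((A - 3I)^2) \ ker(A - 3I), then set v_{i+1} = (A - 3I) v_i.

One such chain is v_1 = [[1, -1, -1]]^T, v_2 = [[1, 0, 0]]^T. Check: (A - 3I) v_2 = [[0, 0, 0]]^T = 0.

v_1 = [[1, -1, -1]]^T, v_2 = [[1, 0, 0]]^T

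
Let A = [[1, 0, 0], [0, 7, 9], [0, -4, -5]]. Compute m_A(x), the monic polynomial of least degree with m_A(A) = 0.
The characteristic polynomial factors as (x - 1)^3. The minimal polynomial is ∏(x - λ)^{k_λ} where k_λ is the size of the largest Jordan block at λ.

For λ = 1: rank(A - I) = 1, and the largest Jordan block has size 2 (the smallest k with rank((A - I)^k) = rank((A - I)^(k+1))).

So m_A(x) = (x - 1)^2.

m_A(x) = (x - 1)^2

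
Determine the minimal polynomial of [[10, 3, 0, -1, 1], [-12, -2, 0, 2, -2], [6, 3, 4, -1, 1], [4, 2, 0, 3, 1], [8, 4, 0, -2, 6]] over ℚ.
The characteristic polynomial factors as (x - 5)(x - 4)^4. The minimal polynomial is ∏(x - λ)^{k_λ} where k_λ is the size of the largest Jordan block at λ.

For λ = 4: rank(A - 4I) = 2, and the largest Jordan block has size 2 (the smallest k with rank((A - 4I)^k) = rank((A - 4I)^(k+1))).
For λ = 5: rank(A - 5I) = 4, and the largest Jordan block has size 1 (the smallest k with rank((A - 5I)^k) = rank((A - 5I)^(k+1))).

So m_A(x) = (x - 5)(x - 4)^2.

m_A(x) = (x - 5)(x - 4)^2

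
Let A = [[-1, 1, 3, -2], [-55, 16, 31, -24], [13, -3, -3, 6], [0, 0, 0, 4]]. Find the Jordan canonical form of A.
J = [[4, 1, 0, 0], [0, 4, 1, 0], [0, 0, 4, 0], [0, 0, 0, 4]]

The characteristic polynomial is det(xI - A) = (x - 4)^4, so the eigenvalues are 4 (algebraic multiplicity 4).

For λ = 4: rank(A - 4I) = 2, rank((A - 4I)^2) = 1, rank((A - 4I)^3) = 0. The eigenspace has dimension 4 - 2 = 2, so there are 2 Jordan blocks; the rank sequence gives block sizes [3, 1].

Assembling the blocks gives the Jordan form J above.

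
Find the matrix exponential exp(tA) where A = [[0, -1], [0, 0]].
A has Jordan form J = [[0, 1], [0, 0]] with A = PJP^{-1}, so e^{tA} = P e^{tJ} P^{-1}.

For a Jordan block J_k(λ), e^{tJ_k(λ)} = e^{λt} · (I + tN + t^2 N^2/2! + ... + t^{k-1} N^{k-1}/(k-1)!) where N is the nilpotent superdiagonal part.

Assembling the blocks and conjugating back gives the entries of e^{tA} as shown above.

e^{tA} = [[1, -t], [0, 1]]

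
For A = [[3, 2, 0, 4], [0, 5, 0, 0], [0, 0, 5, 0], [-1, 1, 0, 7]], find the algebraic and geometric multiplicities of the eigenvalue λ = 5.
algebraic multiplicity 4, geometric multiplicity 3

The characteristic polynomial is (x - 5)^4, so the factor x - 5 appears with exponent 4: the algebraic multiplicity is 4.

rank(A - 5I) = 1, so the eigenspace has dimension 4 - 1 = 3: the geometric multiplicity is 3.

Since 3 < 4, A is not diagonalizable.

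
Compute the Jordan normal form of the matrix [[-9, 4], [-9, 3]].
The characteristic polynomial is det(xI - A) = (x + 3)^2, so the eigenvalues are -3 (algebraic multiplicity 2).

For λ = -3: rank(A + 3I) = 1, rank((A + 3I)^2) = 0. The eigenspace has dimension 2 - 1 = 1, so there is 1 Jordan block; the rank sequence gives block sizes [2].

Assembling the blocks gives the Jordan form J above.

J = [[-3, 1], [0, -3]]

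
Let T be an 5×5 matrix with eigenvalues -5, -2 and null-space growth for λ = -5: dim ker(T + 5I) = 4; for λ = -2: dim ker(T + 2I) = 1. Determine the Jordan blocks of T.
Jordan blocks: (-5, 1), (-5, 1), (-5, 1), (-5, 1), (-2, 1)

λ = -5: successive nullity increments [4] count blocks of size ≥ k; block sizes are [1, 1, 1, 1].
λ = -2: successive nullity increments [1] count blocks of size ≥ k; block sizes are [1].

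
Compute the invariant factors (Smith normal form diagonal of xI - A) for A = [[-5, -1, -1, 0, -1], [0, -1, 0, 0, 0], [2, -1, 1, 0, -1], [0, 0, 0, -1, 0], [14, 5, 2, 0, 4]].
The Jordan structure of A has elementary divisors (x + 1)^2, (x + 1), (x + 1), (x - 2). Arranging the block sizes at each eigenvalue in decreasing order and taking row products gives the invariant factors.

Invariant factors (smallest first, each dividing the next): x + 1, x + 1, (x - 2)(x + 1)^2.

Check: the last factor (x - 2)(x + 1)^2 is the minimal polynomial, and the product (x - 2)(x + 1)^4 is the characteristic polynomial.

x + 1, x + 1, (x - 2)(x + 1)^2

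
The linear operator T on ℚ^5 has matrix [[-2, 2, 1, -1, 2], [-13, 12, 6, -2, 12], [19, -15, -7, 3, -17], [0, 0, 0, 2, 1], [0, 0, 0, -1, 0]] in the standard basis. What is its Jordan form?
The characteristic polynomial is det(xI - A) = (x - 1)^5, so the eigenvalues are 1 (algebraic multiplicity 5).

For λ = 1: rank(A - I) = 3, rank((A - I)^2) = 1, rank((A - I)^3) = 0. The eigenspace has dimension 5 - 3 = 2, so there are 2 Jordan blocks; the rank sequence gives block sizes [3, 2].

Assembling the blocks gives the Jordan form J above.

J = [[1, 1, 0, 0, 0], [0, 1, 1, 0, 0], [0, 0, 1, 0, 0], [0, 0, 0, 1, 1], [0, 0, 0, 0, 1]]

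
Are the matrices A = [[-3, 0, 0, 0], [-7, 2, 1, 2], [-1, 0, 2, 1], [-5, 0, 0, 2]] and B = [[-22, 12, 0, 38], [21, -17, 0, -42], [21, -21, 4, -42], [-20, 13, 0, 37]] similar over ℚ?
No.

trace(A) = 3 but trace(B) = 2. The trace is a similarity invariant, so A and B are not similar.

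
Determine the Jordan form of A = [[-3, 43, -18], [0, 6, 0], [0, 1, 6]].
The characteristic polynomial is det(xI - A) = (x - 6)^2(x + 3), so the eigenvalues are -3 (algebraic multiplicity 1), 6 (algebraic multiplicity 2).

For λ = -3: algebraic multiplicity 1 gives one 1×1 block.

For λ = 6: rank(A - 6I) = 2, rank((A - 6I)^2) = 1. The eigenspace has dimension 3 - 2 = 1, so there is 1 Jordan block; the rank sequence gives block sizes [2].

Assembling the blocks gives the Jordan form J above.

J = [[-3, 0, 0], [0, 6, 1], [0, 0, 6]]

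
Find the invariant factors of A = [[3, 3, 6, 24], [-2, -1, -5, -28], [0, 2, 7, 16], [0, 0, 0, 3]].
The Jordan structure of A has elementary divisors (x - 3)^3, (x - 3). Arranging the block sizes at each eigenvalue in decreasing order and taking row products gives the invariant factors.

Invariant factors (smallest first, each dividing the next): x - 3, (x - 3)^3.

Check: the last factor (x - 3)^3 is the minimal polynomial, and the product (x - 3)^4 is the characteristic polynomial.

x - 3, (x - 3)^3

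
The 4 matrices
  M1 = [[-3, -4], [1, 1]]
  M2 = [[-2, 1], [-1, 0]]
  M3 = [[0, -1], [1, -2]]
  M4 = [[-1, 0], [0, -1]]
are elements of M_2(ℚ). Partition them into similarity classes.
Characteristic polynomials: χ_{M1} = (x + 1)^2, χ_{M2} = (x + 1)^2, χ_{M3} = (x + 1)^2, χ_{M4} = (x + 1)^2.

{M1, M2, M3}: invariant factors (x + 1)^2.

{M4}: invariant factors x + 1, x + 1.

Matrices are similar if and only if their invariant-factor lists agree; the partition into similarity classes is {M1, M2, M3}, {M4}.

2 classes: {M1, M2, M3}, {M4}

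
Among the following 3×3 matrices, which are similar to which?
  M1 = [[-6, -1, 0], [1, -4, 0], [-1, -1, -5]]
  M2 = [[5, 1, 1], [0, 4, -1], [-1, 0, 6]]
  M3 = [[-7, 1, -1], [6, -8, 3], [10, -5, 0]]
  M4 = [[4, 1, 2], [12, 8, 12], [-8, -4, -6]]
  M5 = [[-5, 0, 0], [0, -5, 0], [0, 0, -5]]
Characteristic polynomials: χ_{M1} = (x + 5)^3, χ_{M2} = (x - 5)^3, χ_{M3} = (x + 5)^3, χ_{M4} = (x - 2)^3, χ_{M5} = (x + 5)^3.

{M1, M3}: invariant factors x + 5, (x + 5)^2.

{M2}: invariant factors (x - 5)^3.

{M4}: invariant factors x - 2, (x - 2)^2.

{M5}: invariant factors x + 5, x + 5, x + 5.

Matrices are similar if and only if their invariant-factor lists agree; the partition into similarity classes is {M1, M3}, {M2}, {M4}, {M5}.

4 classes: {M1, M3}, {M2}, {M4}, {M5}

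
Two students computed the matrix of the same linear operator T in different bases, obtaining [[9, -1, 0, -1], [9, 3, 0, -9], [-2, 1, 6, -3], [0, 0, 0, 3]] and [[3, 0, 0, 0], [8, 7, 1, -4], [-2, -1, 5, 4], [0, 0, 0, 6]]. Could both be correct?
No.

Both have characteristic polynomial (x - 6)^3(x - 3), but the minimal polynomial of A is (x - 6)^3(x - 3) while the minimal polynomial of B is (x - 6)^2(x - 3). The minimal polynomial is a similarity invariant, so A and B are not similar.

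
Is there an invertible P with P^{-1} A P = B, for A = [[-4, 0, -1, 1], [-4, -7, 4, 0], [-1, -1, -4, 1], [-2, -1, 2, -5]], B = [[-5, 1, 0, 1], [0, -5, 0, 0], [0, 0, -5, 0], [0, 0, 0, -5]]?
No.

Both have characteristic polynomial (x + 5)^4 and minimal polynomial (x + 5)^2. But rank(A + 5I) = 2 for A while rank(B + 5I) = 1 for B, so the number of Jordan blocks at λ = -5 differs. A and B are not similar.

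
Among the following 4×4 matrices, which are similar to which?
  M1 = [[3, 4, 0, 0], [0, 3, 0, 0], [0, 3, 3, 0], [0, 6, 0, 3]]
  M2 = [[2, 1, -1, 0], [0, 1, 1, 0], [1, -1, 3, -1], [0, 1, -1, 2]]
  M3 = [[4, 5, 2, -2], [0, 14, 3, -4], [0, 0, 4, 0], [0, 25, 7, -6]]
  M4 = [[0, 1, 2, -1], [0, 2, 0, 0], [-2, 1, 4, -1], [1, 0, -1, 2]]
Characteristic polynomials: χ_{M1} = (x - 3)^4, χ_{M2} = (x - 2)^4, χ_{M3} = (x - 4)^4, χ_{M4} = (x - 2)^4.

{M1}: invariant factors x - 3, x - 3, (x - 3)^2.

{M2, M4}: invariant factors x - 2, (x - 2)^3.

{M3}: invariant factors x - 4, (x - 4)^3.

Matrices are similar if and only if their invariant-factor lists agree; the partition into similarity classes is {M1}, {M2, M4}, {M3}.

3 classes: {M1}, {M2, M4}, {M3}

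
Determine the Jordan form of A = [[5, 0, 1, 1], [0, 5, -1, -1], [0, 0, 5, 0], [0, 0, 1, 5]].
J = [[5, 1, 0, 0], [0, 5, 1, 0], [0, 0, 5, 0], [0, 0, 0, 5]]

The characteristic polynomial is det(xI - A) = (x - 5)^4, so the eigenvalues are 5 (algebraic multiplicity 4).

For λ = 5: rank(A - 5I) = 2, rank((A - 5I)^2) = 1, rank((A - 5I)^3) = 0. The eigenspace has dimension 4 - 2 = 2, so there are 2 Jordan blocks; the rank sequence gives block sizes [3, 1].

Assembling the blocks gives the Jordan form J above.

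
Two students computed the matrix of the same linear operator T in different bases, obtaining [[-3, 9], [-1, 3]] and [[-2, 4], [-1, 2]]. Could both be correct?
Yes.

Two matrices over a field are similar if and only if they have the same invariant factors.

Both A and B have characteristic polynomial x^2 and minimal polynomial x^2. Computing further, both have invariant factors x^2. Hence A and B are similar.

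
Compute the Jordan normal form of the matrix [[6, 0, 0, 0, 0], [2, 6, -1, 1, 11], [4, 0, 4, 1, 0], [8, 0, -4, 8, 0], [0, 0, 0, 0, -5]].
J = [[-5, 0, 0, 0, 0], [0, 6, 1, 0, 0], [0, 0, 6, 1, 0], [0, 0, 0, 6, 0], [0, 0, 0, 0, 6]]

The characteristic polynomial is det(xI - A) = (x - 6)^4(x + 5), so the eigenvalues are -5 (algebraic multiplicity 1), 6 (algebraic multiplicity 4).

For λ = -5: algebraic multiplicity 1 gives one 1×1 block.

For λ = 6: rank(A - 6I) = 3, rank((A - 6I)^2) = 2, rank((A - 6I)^3) = 1. The eigenspace has dimension 5 - 3 = 2, so there are 2 Jordan blocks; the rank sequence gives block sizes [3, 1].

Assembling the blocks gives the Jordan form J above.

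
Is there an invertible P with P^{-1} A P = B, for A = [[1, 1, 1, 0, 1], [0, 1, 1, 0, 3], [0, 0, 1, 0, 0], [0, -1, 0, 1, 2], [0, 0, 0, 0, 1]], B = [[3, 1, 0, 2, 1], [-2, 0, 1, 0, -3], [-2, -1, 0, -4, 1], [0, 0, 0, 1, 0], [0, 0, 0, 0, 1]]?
Two matrices over a field are similar if and only if they have the same invariant factors.

Both A and B have characteristic polynomial (x - 1)^5 and minimal polynomial (x - 1)^3. Computing further, both have invariant factors x - 1, x - 1, (x - 1)^3. Hence A and B are similar.

Yes.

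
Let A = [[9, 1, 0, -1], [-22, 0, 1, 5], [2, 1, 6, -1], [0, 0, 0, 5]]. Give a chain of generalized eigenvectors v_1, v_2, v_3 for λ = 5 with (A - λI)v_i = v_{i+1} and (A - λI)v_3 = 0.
v_1 = [[0, 0, 1, 0]]^T, v_2 = [[0, 1, 1, 0]]^T, v_3 = [[1, -4, 2, 0]]^T

We seek v_1 ∈ ker((A - 5I)^3) \ ker((A - 5I)^2), then set v_{i+1} = (A - 5I) v_i.

One such chain is v_1 = [[0, 0, 1, 0]]^T, v_2 = [[0, 1, 1, 0]]^T, v_3 = [[1, -4, 2, 0]]^T. Check: (A - 5I) v_3 = [[0, 0, 0, 0]]^T = 0.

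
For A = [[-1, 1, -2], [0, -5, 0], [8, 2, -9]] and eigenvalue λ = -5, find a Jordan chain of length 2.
We seek v_1 ∈ ker((A + 5I)^2) \ ker(A + 5I), then set v_{i+1} = (A + 5I) v_i.

One such chain is v_1 = [[-1, 1, -2]]^T, v_2 = [[1, 0, 2]]^T. Check: (A + 5I) v_2 = [[0, 0, 0]]^T = 0.

v_1 = [[-1, 1, -2]]^T, v_2 = [[1, 0, 2]]^T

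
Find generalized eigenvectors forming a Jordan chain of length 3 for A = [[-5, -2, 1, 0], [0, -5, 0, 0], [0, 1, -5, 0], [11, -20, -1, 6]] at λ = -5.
v_1 = [[0, 1, 1, 2]]^T, v_2 = [[-1, 0, 1, 1]]^T, v_3 = [[1, 0, 0, -1]]^T

We seek v_1 ∈ ker((A + 5I)^3) \ ker((A + 5I)^2), then set v_{i+1} = (A + 5I) v_i.

One such chain is v_1 = [[0, 1, 1, 2]]^T, v_2 = [[-1, 0, 1, 1]]^T, v_3 = [[1, 0, 0, -1]]^T. Check: (A + 5I) v_3 = [[0, 0, 0, 0]]^T = 0.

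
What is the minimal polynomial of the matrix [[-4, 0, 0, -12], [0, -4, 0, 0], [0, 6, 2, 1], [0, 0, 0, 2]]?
The characteristic polynomial factors as (x - 2)^2(x + 4)^2. The minimal polynomial is ∏(x - λ)^{k_λ} where k_λ is the size of the largest Jordan block at λ.

For λ = -4: rank(A + 4I) = 2, and the largest Jordan block has size 1 (the smallest k with rank((A + 4I)^k) = rank((A + 4I)^(k+1))).
For λ = 2: rank(A - 2I) = 3, and the largest Jordan block has size 2 (the smallest k with rank((A - 2I)^k) = rank((A - 2I)^(k+1))).

So m_A(x) = (x - 2)^2(x + 4).

m_A(x) = (x - 2)^2(x + 4)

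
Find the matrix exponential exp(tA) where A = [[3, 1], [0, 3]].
A has Jordan form J = [[3, 1], [0, 3]] with A = PJP^{-1}, so e^{tA} = P e^{tJ} P^{-1}.

For a Jordan block J_k(λ), e^{tJ_k(λ)} = e^{λt} · (I + tN + t^2 N^2/2! + ... + t^{k-1} N^{k-1}/(k-1)!) where N is the nilpotent superdiagonal part.

Assembling the blocks and conjugating back gives the entries of e^{tA} as shown above.

e^{tA} = [[e^{3*t}, t*e^{3*t}], [0, e^{3*t}]]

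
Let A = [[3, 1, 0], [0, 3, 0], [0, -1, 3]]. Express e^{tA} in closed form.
A has Jordan form J = [[3, 1, 0], [0, 3, 0], [0, 0, 3]] with A = PJP^{-1}, so e^{tA} = P e^{tJ} P^{-1}.

For a Jordan block J_k(λ), e^{tJ_k(λ)} = e^{λt} · (I + tN + t^2 N^2/2! + ... + t^{k-1} N^{k-1}/(k-1)!) where N is the nilpotent superdiagonal part.

Assembling the blocks and conjugating back gives the entries of e^{tA} as shown above.

e^{tA} = [[e^{3*t}, t*e^{3*t}, 0], [0, e^{3*t}, 0], [0, -t*e^{3*t}, e^{3*t}]]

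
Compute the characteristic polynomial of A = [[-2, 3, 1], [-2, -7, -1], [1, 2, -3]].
xI - A = [[x + 2, -3, -1], [2, x + 7, 1], [-1, -2, x + 3]].

Expanding det(xI - A) along the first row:
det(xI - A) = + (x + 2)·det([[x + 7, 1], [-2, x + 3]]) - (-3)·det([[2, 1], [-1, x + 3]]) + (-1)·det([[2, x + 7], [-1, -2]]).

Evaluating gives χ_A(x) = x^3 + 12x^2 + 48x + 64 = (x + 4)^3.

χ_A(x) = (x + 4)^3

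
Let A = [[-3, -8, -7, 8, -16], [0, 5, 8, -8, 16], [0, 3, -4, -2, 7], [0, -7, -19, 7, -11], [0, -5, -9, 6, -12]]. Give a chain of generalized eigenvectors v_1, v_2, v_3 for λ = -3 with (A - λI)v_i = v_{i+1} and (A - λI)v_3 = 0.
We seek v_1 ∈ ker((A + 3I)^3) \ ker((A + 3I)^2), then set v_{i+1} = (A + 3I) v_i.

One such chain is v_1 = [[1, 1, -1, -2, -1]]^T, v_2 = [[-1, 0, 1, 3, 1]]^T, v_3 = [[1, 0, 0, 0, 0]]^T. Check: (A + 3I) v_3 = [[0, 0, 0, 0, 0]]^T = 0.

v_1 = [[1, 1, -1, -2, -1]]^T, v_2 = [[-1, 0, 1, 3, 1]]^T, v_3 = [[1, 0, 0, 0, 0]]^T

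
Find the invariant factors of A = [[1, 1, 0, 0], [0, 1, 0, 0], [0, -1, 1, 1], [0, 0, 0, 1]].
(x - 1)^2, (x - 1)^2

The Jordan structure of A has elementary divisors (x - 1)^2, (x - 1)^2. Arranging the block sizes at each eigenvalue in decreasing order and taking row products gives the invariant factors.

Invariant factors (smallest first, each dividing the next): (x - 1)^2, (x - 1)^2.

Check: the last factor (x - 1)^2 is the minimal polynomial, and the product (x - 1)^4 is the characteristic polynomial.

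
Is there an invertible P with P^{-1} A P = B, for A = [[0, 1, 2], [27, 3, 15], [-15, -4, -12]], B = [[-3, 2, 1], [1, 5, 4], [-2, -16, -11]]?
Two matrices over a field are similar if and only if they have the same invariant factors.

Both A and B have characteristic polynomial (x + 3)^3 and minimal polynomial (x + 3)^3. Computing further, both have invariant factors (x + 3)^3. Hence A and B are similar.

Yes.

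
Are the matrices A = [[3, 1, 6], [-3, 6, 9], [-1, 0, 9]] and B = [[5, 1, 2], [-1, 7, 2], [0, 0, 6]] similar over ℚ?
Both have characteristic polynomial (x - 6)^3, but the minimal polynomial of A is (x - 6)^3 while the minimal polynomial of B is (x - 6)^2. The minimal polynomial is a similarity invariant, so A and B are not similar.

No.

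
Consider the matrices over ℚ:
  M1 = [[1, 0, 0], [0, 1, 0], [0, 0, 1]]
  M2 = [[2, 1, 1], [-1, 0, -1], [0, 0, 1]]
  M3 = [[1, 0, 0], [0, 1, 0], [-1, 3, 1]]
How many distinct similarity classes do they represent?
Characteristic polynomials: χ_{M1} = (x - 1)^3, χ_{M2} = (x - 1)^3, χ_{M3} = (x - 1)^3.

{M1}: invariant factors x - 1, x - 1, x - 1.

{M2, M3}: invariant factors x - 1, (x - 1)^2.

Matrices are similar if and only if their invariant-factor lists agree; the partition into similarity classes is {M1}, {M2, M3}.

2 classes: {M1}, {M2, M3}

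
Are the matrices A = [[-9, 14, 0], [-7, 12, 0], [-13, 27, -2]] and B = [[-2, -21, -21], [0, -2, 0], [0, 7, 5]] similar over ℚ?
Both have characteristic polynomial (x - 5)(x + 2)^2, but the minimal polynomial of A is (x - 5)(x + 2)^2 while the minimal polynomial of B is (x - 5)(x + 2). The minimal polynomial is a similarity invariant, so A and B are not similar.

No.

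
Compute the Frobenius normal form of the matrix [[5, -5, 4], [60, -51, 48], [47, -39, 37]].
The invariant factors of A (the non-unit diagonal entries of the Smith normal form of xI - A over ℚ[x]) are (x + 3)^3, each dividing the next. The characteristic polynomial is their product, (x + 3)^3.

The rational canonical form is the block-diagonal matrix of companion matrices C(f_i):
R = [[0, 0, -27], [1, 0, -27], [0, 1, -9]].

R = [[0, 0, -27], [1, 0, -27], [0, 1, -9]]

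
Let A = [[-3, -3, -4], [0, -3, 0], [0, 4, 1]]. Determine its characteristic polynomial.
xI - A = [[x + 3, 3, 4], [0, x + 3, 0], [0, -4, x - 1]].

Expanding det(xI - A) along the first row:
det(xI - A) = + (x + 3)·det([[x + 3, 0], [-4, x - 1]]) - (3)·det([[0, 0], [0, x - 1]]) + (4)·det([[0, x + 3], [0, -4]]).

Evaluating gives χ_A(x) = x^3 + 5x^2 + 3x - 9 = (x - 1)(x + 3)^2.

χ_A(x) = (x - 1)(x + 3)^2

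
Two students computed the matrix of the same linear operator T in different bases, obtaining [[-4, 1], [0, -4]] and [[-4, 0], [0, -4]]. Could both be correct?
Both have characteristic polynomial (x + 4)^2, but the minimal polynomial of A is (x + 4)^2 while the minimal polynomial of B is x + 4. The minimal polynomial is a similarity invariant, so A and B are not similar.

No.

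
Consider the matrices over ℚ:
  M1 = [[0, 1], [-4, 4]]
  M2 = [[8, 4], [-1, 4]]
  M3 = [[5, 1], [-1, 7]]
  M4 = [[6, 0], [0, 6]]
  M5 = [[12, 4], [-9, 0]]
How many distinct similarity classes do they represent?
Characteristic polynomials: χ_{M1} = (x - 2)^2, χ_{M2} = (x - 6)^2, χ_{M3} = (x - 6)^2, χ_{M4} = (x - 6)^2, χ_{M5} = (x - 6)^2.

{M1}: invariant factors (x - 2)^2.

{M2, M3, M5}: invariant factors (x - 6)^2.

{M4}: invariant factors x - 6, x - 6.

Matrices are similar if and only if their invariant-factor lists agree; the partition into similarity classes is {M1}, {M2, M3, M5}, {M4}.

3 classes: {M1}, {M2, M3, M5}, {M4}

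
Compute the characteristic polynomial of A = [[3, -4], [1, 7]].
χ_A(x) = (x - 5)^2

xI - A = [[x - 3, 4], [-1, x - 7]].

Expanding det(xI - A) along the first row:
det(xI - A) = + (x - 3)·det([[x - 7]]) - (4)·det([[-1]]).

Evaluating gives χ_A(x) = x^2 - 10x + 25 = (x - 5)^2.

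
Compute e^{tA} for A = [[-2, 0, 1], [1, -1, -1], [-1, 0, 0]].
e^{tA} = [[(1 - t)*e^{-t}, 0, t*e^{-t}], [t*e^{-t}, e^{-t}, -t*e^{-t}], [-t*e^{-t}, 0, (t + 1)*e^{-t}]]

A has Jordan form J = [[-1, 1, 0], [0, -1, 0], [0, 0, -1]] with A = PJP^{-1}, so e^{tA} = P e^{tJ} P^{-1}.

For a Jordan block J_k(λ), e^{tJ_k(λ)} = e^{λt} · (I + tN + t^2 N^2/2! + ... + t^{k-1} N^{k-1}/(k-1)!) where N is the nilpotent superdiagonal part.

Assembling the blocks and conjugating back gives the entries of e^{tA} as shown above.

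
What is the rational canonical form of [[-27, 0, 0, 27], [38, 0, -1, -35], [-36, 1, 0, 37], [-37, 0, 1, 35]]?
The invariant factors of A (the non-unit diagonal entries of the Smith normal form of xI - A over ℚ[x]) are (x - 3)^3(x + 1), each dividing the next. The characteristic polynomial is their product, (x - 3)^3(x + 1).

The rational canonical form is the block-diagonal matrix of companion matrices C(f_i):
R = [[0, 0, 0, 27], [1, 0, 0, 0], [0, 1, 0, -18], [0, 0, 1, 8]].

R = [[0, 0, 0, 27], [1, 0, 0, 0], [0, 1, 0, -18], [0, 0, 1, 8]]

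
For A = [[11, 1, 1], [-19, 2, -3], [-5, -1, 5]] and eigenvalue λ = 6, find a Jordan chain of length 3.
v_1 = [[1, -5, 0]]^T, v_2 = [[0, 1, 0]]^T, v_3 = [[1, -4, -1]]^T

We seek v_1 ∈ ker((A - 6I)^3) \ ker((A - 6I)^2), then set v_{i+1} = (A - 6I) v_i.

One such chain is v_1 = [[1, -5, 0]]^T, v_2 = [[0, 1, 0]]^T, v_3 = [[1, -4, -1]]^T. Check: (A - 6I) v_3 = [[0, 0, 0]]^T = 0.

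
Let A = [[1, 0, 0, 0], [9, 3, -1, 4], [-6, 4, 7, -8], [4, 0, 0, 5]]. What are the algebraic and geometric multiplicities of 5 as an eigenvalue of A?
The characteristic polynomial is (x - 5)^3(x - 1), so the factor x - 5 appears with exponent 3: the algebraic multiplicity is 3.

rank(A - 5I) = 2, so the eigenspace has dimension 4 - 2 = 2: the geometric multiplicity is 2.

Since 2 < 3, A is not diagonalizable.

algebraic multiplicity 3, geometric multiplicity 2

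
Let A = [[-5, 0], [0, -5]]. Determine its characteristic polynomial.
xI - A = [[x + 5, 0], [0, x + 5]].

Expanding det(xI - A) along the first row:
det(xI - A) = + (x + 5)·det([[x + 5]]) - (0)·det([[0]]).

Evaluating gives χ_A(x) = x^2 + 10x + 25 = (x + 5)^2.

χ_A(x) = (x + 5)^2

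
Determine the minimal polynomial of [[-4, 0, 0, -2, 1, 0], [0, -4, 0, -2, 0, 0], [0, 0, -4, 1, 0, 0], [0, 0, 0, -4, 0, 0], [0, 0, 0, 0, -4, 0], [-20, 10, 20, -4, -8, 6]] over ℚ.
m_A(x) = (x - 6)(x + 4)^2

The characteristic polynomial factors as (x - 6)(x + 4)^5. The minimal polynomial is ∏(x - λ)^{k_λ} where k_λ is the size of the largest Jordan block at λ.

For λ = -4: rank(A + 4I) = 3, and the largest Jordan block has size 2 (the smallest k with rank((A + 4I)^k) = rank((A + 4I)^(k+1))).
For λ = 6: rank(A - 6I) = 5, and the largest Jordan block has size 1 (the smallest k with rank((A - 6I)^k) = rank((A - 6I)^(k+1))).

So m_A(x) = (x - 6)(x + 4)^2.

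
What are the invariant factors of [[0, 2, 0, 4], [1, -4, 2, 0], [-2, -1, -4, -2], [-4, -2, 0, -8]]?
The Jordan structure of A has elementary divisors (x + 4)^3, (x + 4). Arranging the block sizes at each eigenvalue in decreasing order and taking row products gives the invariant factors.

Invariant factors (smallest first, each dividing the next): x + 4, (x + 4)^3.

Check: the last factor (x + 4)^3 is the minimal polynomial, and the product (x + 4)^4 is the characteristic polynomial.

x + 4, (x + 4)^3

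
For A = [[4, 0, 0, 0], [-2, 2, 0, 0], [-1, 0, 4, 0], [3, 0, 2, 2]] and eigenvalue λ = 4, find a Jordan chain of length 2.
We seek v_1 ∈ ker((A - 4I)^2) \ ker(A - 4I), then set v_{i+1} = (A - 4I) v_i.

One such chain is v_1 = [[-1, 1, 1, -1]]^T, v_2 = [[0, 0, 1, 1]]^T. Check: (A - 4I) v_2 = [[0, 0, 0, 0]]^T = 0.

v_1 = [[-1, 1, 1, -1]]^T, v_2 = [[0, 0, 1, 1]]^T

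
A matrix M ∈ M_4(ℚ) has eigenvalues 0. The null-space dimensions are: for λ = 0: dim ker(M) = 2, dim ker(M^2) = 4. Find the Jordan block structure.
λ = 0: successive nullity increments [2, 2] count blocks of size ≥ k; block sizes are [2, 2].

Jordan blocks: (0, 2), (0, 2)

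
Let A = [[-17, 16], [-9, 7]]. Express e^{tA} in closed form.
e^{tA} = [[(1 - 12*t)*e^{-5*t}, 16*t*e^{-5*t}], [-9*t*e^{-5*t}, (12*t + 1)*e^{-5*t}]]

A has Jordan form J = [[-5, 1], [0, -5]] with A = PJP^{-1}, so e^{tA} = P e^{tJ} P^{-1}.

For a Jordan block J_k(λ), e^{tJ_k(λ)} = e^{λt} · (I + tN + t^2 N^2/2! + ... + t^{k-1} N^{k-1}/(k-1)!) where N is the nilpotent superdiagonal part.

Assembling the blocks and conjugating back gives the entries of e^{tA} as shown above.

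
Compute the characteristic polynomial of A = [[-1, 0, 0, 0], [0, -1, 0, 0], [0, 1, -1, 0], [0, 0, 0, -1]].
χ_A(x) = (x + 1)^4

xI - A = [[x + 1, 0, 0, 0], [0, x + 1, 0, 0], [0, -1, x + 1, 0], [0, 0, 0, x + 1]].

Expanding det(xI - A) along the first row:
det(xI - A) = + (x + 1)·det([[x + 1, 0, 0], [-1, x + 1, 0], [0, 0, x + 1]]) - (0)·det([[0, 0, 0], [0, x + 1, 0], [0, 0, x + 1]]) + (0)·det([[0, x + 1, 0], [0, -1, 0], [0, 0, x + 1]]) - (0)·det([[0, x + 1, 0], [0, -1, x + 1], [0, 0, 0]]).

Evaluating gives χ_A(x) = x^4 + 4x^3 + 6x^2 + 4x + 1 = (x + 1)^4.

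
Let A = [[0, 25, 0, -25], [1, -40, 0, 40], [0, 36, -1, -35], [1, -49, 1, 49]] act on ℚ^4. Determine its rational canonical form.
R = [[0, 0, 0, -25], [1, 0, 0, 40], [0, 1, 0, -26], [0, 0, 1, 8]]

The invariant factors of A (the non-unit diagonal entries of the Smith normal form of xI - A over ℚ[x]) are (x^2 - 4x + 5)^2, each dividing the next. The characteristic polynomial is their product, (x^2 - 4x + 5)^2.

The rational canonical form is the block-diagonal matrix of companion matrices C(f_i):
R = [[0, 0, 0, -25], [1, 0, 0, 40], [0, 1, 0, -26], [0, 0, 1, 8]].

Note the characteristic polynomial does not split into linear factors over ℚ, so A has no Jordan form over ℚ; the rational canonical form exists over any field.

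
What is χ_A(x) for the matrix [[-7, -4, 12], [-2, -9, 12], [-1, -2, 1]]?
χ_A(x) = (x + 5)^3

xI - A = [[x + 7, 4, -12], [2, x + 9, -12], [1, 2, x - 1]].

Expanding det(xI - A) along the first row:
det(xI - A) = + (x + 7)·det([[x + 9, -12], [2, x - 1]]) - (4)·det([[2, -12], [1, x - 1]]) + (-12)·det([[2, x + 9], [1, 2]]).

Evaluating gives χ_A(x) = x^3 + 15x^2 + 75x + 125 = (x + 5)^3.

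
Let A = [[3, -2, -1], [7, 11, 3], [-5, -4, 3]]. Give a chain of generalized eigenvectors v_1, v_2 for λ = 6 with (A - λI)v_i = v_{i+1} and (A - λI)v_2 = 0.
We seek v_1 ∈ ker((A - 6I)^2) \ ker(A - 6I), then set v_{i+1} = (A - 6I) v_i.

One such chain is v_1 = [[3, -7, 4]]^T, v_2 = [[1, -2, 1]]^T. Check: (A - 6I) v_2 = [[0, 0, 0]]^T = 0.

v_1 = [[3, -7, 4]]^T, v_2 = [[1, -2, 1]]^T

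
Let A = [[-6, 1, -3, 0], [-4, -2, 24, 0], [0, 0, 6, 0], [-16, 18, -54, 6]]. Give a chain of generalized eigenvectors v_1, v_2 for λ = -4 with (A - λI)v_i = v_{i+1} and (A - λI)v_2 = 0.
We seek v_1 ∈ ker((A + 4I)^2) \ ker(A + 4I), then set v_{i+1} = (A + 4I) v_i.

One such chain is v_1 = [[1, 1, 0, 0]]^T, v_2 = [[-1, -2, 0, 2]]^T. Check: (A + 4I) v_2 = [[0, 0, 0, 0]]^T = 0.

v_1 = [[1, 1, 0, 0]]^T, v_2 = [[-1, -2, 0, 2]]^T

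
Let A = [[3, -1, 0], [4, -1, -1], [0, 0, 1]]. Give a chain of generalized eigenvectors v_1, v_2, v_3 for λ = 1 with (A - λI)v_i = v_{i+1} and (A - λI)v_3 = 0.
We seek v_1 ∈ ker((A - I)^3) \ ker((A - I)^2), then set v_{i+1} = (A - I) v_i.

One such chain is v_1 = [[0, 0, 1]]^T, v_2 = [[0, -1, 0]]^T, v_3 = [[1, 2, 0]]^T. Check: (A - I) v_3 = [[0, 0, 0]]^T = 0.

v_1 = [[0, 0, 1]]^T, v_2 = [[0, -1, 0]]^T, v_3 = [[1, 2, 0]]^T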